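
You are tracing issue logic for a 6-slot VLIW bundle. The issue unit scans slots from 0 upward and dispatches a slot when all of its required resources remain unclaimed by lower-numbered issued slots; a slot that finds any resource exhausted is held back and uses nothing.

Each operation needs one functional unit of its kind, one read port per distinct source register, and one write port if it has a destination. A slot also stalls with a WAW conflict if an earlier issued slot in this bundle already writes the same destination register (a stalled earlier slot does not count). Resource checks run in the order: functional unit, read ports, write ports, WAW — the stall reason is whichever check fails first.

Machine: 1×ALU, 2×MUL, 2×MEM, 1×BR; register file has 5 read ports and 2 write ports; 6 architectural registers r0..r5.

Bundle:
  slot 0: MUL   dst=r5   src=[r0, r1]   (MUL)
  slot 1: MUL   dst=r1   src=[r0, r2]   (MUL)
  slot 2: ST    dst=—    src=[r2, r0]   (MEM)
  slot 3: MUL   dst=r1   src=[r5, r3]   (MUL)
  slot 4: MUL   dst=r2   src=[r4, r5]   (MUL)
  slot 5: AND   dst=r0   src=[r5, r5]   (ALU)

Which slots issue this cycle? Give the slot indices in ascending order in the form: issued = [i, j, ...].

issued = [0, 1]

slot 0 (MUL): ISSUE — free A1,Mu1,Ld2,B1 rp3 wp1
slot 1 (MUL): ISSUE — free A1,Mu0,Ld2,B1 rp1 wp0
slot 2 (MEM): stall RD_PORT — free A1,Mu0,Ld2,B1 rp1 wp0
slot 3 (MUL): stall FU — free A1,Mu0,Ld2,B1 rp1 wp0
slot 4 (MUL): stall FU — free A1,Mu0,Ld2,B1 rp1 wp0
slot 5 (ALU): stall WR_PORT — free A1,Mu0,Ld2,B1 rp1 wp0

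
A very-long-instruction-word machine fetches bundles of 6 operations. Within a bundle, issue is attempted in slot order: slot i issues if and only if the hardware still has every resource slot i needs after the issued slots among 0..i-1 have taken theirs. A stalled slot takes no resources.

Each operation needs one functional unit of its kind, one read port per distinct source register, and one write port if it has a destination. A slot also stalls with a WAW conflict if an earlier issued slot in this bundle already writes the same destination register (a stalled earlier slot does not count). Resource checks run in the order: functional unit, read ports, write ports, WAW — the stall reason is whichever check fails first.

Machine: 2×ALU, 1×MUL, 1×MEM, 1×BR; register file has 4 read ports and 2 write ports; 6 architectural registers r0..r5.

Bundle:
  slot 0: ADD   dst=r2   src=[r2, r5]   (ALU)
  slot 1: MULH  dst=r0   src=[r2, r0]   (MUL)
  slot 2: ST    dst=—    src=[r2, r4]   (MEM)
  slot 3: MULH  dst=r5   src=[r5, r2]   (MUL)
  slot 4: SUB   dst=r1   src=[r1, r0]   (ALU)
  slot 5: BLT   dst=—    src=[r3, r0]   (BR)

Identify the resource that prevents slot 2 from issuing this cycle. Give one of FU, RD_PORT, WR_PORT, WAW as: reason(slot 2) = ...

reason(slot 2) = RD_PORT

  0. ALU→r2 ⇒ go  {1A/1Mu/1Ld/1B | 2r 1w}
  1. MUL→r0 ⇒ go  {1A/0Mu/1Ld/1B | 0r 0w}
  2. MEM ⇒ no(RD_PORT)  {1A/0Mu/1Ld/1B | 0r 0w}
  3. MUL→r5 ⇒ no(FU)  {1A/0Mu/1Ld/1B | 0r 0w}
  4. ALU→r1 ⇒ no(RD_PORT)  {1A/0Mu/1Ld/1B | 0r 0w}
  5. BR ⇒ no(RD_PORT)  {1A/0Mu/1Ld/1B | 0r 0w}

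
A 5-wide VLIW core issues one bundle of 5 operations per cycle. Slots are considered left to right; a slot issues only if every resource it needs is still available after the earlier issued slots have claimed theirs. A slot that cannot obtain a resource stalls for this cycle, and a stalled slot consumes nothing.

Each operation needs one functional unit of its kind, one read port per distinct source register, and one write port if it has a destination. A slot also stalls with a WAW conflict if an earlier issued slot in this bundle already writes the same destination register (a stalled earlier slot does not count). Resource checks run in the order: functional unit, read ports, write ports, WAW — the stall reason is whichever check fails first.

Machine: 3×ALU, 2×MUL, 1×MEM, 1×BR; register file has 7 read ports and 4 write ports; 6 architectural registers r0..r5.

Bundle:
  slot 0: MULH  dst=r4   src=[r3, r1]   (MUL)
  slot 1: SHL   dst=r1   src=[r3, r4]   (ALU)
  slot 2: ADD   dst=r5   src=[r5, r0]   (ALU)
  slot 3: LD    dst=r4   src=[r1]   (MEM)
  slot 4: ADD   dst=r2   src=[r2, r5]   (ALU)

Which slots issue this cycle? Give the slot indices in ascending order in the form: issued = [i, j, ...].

issued = [0, 1, 2]

slot 0 (MUL): ISSUE — free A3,Mu1,Ld1,B1 rp5 wp3
slot 1 (ALU): ISSUE — free A2,Mu1,Ld1,B1 rp3 wp2
slot 2 (ALU): ISSUE — free A1,Mu1,Ld1,B1 rp1 wp1
slot 3 (MEM): stall WAW — free A1,Mu1,Ld1,B1 rp1 wp1
slot 4 (ALU): stall RD_PORT — free A1,Mu1,Ld1,B1 rp1 wp1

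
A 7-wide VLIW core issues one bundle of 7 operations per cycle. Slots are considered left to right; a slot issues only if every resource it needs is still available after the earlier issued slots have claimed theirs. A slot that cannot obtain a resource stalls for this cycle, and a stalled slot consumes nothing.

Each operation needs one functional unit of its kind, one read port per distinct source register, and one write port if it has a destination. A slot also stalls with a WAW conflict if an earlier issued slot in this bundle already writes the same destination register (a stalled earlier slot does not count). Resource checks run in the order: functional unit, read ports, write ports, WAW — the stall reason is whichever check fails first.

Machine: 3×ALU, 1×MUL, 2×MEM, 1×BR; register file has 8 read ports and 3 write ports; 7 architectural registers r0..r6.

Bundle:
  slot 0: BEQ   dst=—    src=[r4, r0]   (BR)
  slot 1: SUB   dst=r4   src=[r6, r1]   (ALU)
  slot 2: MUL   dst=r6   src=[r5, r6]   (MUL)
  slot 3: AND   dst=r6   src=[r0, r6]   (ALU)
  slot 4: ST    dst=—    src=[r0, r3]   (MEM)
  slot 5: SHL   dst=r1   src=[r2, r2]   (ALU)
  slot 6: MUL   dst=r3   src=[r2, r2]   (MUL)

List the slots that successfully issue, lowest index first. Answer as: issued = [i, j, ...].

issued = [0, 1, 2, 4]

[0] BR needs rd=2 wr=0: ok; after: ALU=3 MUL=1 MEM=2 BR=0, R=6, W=3
[1] ALU needs rd=2 wr=1: ok; after: ALU=2 MUL=1 MEM=2 BR=0, R=4, W=2
[2] MUL needs rd=2 wr=1: ok; after: ALU=2 MUL=0 MEM=2 BR=0, R=2, W=1
[3] ALU needs rd=2 wr=1: WAW; after: ALU=2 MUL=0 MEM=2 BR=0, R=2, W=1
[4] MEM needs rd=2 wr=0: ok; after: ALU=2 MUL=0 MEM=1 BR=0, R=0, W=1
[5] ALU needs rd=1 wr=1: RD_PORT; after: ALU=2 MUL=0 MEM=1 BR=0, R=0, W=1
[6] MUL needs rd=1 wr=1: FU; after: ALU=2 MUL=0 MEM=1 BR=0, R=0, W=1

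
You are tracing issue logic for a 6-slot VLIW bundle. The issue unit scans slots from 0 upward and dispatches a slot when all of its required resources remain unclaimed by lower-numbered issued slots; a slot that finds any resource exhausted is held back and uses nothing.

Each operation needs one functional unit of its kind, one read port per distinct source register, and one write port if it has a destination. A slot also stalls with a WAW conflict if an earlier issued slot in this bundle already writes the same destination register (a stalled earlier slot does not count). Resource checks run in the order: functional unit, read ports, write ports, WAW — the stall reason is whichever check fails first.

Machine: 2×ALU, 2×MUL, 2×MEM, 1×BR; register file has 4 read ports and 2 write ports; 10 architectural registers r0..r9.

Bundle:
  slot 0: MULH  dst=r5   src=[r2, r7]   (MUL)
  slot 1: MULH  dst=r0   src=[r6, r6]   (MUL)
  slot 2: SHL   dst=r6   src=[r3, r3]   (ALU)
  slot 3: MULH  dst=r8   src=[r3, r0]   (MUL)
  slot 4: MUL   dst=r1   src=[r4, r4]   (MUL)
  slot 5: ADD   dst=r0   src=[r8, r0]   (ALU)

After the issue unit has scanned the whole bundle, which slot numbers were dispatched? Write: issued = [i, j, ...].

  0. MUL→r5 ⇒ go  {2A/1Mu/2Ld/1B | 2r 1w}
  1. MUL→r0 ⇒ go  {2A/0Mu/2Ld/1B | 1r 0w}
  2. ALU→r6 ⇒ no(WR_PORT)  {2A/0Mu/2Ld/1B | 1r 0w}
  3. MUL→r8 ⇒ no(FU)  {2A/0Mu/2Ld/1B | 1r 0w}
  4. MUL→r1 ⇒ no(FU)  {2A/0Mu/2Ld/1B | 1r 0w}
  5. ALU→r0 ⇒ no(RD_PORT)  {2A/0Mu/2Ld/1B | 1r 0w}

issued = [0, 1]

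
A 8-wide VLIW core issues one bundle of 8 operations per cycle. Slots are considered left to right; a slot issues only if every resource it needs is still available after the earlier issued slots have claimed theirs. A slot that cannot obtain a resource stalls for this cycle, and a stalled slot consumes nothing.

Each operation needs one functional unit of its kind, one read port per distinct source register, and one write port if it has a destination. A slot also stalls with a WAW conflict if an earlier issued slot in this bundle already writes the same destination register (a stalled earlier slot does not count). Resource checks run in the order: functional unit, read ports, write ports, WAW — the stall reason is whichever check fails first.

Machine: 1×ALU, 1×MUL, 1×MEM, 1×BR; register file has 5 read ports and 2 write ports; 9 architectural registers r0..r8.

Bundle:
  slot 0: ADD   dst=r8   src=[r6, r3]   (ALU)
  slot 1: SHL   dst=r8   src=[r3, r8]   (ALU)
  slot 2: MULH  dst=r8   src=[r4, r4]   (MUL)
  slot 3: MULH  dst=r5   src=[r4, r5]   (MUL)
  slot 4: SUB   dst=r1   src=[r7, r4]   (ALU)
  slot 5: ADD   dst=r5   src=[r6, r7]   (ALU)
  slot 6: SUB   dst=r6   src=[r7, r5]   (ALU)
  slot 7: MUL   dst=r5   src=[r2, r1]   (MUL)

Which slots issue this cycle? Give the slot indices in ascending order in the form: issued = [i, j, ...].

  0. ALU→r8 ⇒ go  {0A/1Mu/1Ld/1B | 3r 1w}
  1. ALU→r8 ⇒ no(FU)  {0A/1Mu/1Ld/1B | 3r 1w}
  2. MUL→r8 ⇒ no(WAW)  {0A/1Mu/1Ld/1B | 3r 1w}
  3. MUL→r5 ⇒ go  {0A/0Mu/1Ld/1B | 1r 0w}
  4. ALU→r1 ⇒ no(FU)  {0A/0Mu/1Ld/1B | 1r 0w}
  5. ALU→r5 ⇒ no(FU)  {0A/0Mu/1Ld/1B | 1r 0w}
  6. ALU→r6 ⇒ no(FU)  {0A/0Mu/1Ld/1B | 1r 0w}
  7. MUL→r5 ⇒ no(FU)  {0A/0Mu/1Ld/1B | 1r 0w}

issued = [0, 3]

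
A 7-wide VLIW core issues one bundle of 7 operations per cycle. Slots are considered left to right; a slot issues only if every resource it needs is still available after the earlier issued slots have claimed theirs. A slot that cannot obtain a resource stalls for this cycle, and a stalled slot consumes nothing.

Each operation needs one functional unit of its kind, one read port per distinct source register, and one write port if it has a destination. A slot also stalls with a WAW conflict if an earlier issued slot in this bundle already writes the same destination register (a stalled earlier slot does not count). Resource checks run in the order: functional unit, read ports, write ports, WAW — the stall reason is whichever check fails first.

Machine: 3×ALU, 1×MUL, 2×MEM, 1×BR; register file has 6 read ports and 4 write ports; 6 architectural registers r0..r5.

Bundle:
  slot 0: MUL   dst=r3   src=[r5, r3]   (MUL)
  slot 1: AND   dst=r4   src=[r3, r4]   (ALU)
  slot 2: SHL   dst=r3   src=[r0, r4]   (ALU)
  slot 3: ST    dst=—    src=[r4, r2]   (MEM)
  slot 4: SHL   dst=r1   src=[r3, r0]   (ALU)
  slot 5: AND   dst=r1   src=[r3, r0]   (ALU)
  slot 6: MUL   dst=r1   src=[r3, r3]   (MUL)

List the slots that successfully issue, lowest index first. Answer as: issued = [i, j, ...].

#0 MUL src=r5,r3 dispatched  <A:3 Mu:0 Ld:2 B:1 rd:4 wr:3>
#1 ALU src=r3,r4 dispatched  <A:2 Mu:0 Ld:2 B:1 rd:2 wr:2>
#2 ALU src=r0,r4 held:WAW  <A:2 Mu:0 Ld:2 B:1 rd:2 wr:2>
#3 MEM src=r4,r2 dispatched  <A:2 Mu:0 Ld:1 B:1 rd:0 wr:2>
#4 ALU src=r3,r0 held:RD_PORT  <A:2 Mu:0 Ld:1 B:1 rd:0 wr:2>
#5 ALU src=r3,r0 held:RD_PORT  <A:2 Mu:0 Ld:1 B:1 rd:0 wr:2>
#6 MUL src=r3,r3 held:FU  <A:2 Mu:0 Ld:1 B:1 rd:0 wr:2>

issued = [0, 1, 3]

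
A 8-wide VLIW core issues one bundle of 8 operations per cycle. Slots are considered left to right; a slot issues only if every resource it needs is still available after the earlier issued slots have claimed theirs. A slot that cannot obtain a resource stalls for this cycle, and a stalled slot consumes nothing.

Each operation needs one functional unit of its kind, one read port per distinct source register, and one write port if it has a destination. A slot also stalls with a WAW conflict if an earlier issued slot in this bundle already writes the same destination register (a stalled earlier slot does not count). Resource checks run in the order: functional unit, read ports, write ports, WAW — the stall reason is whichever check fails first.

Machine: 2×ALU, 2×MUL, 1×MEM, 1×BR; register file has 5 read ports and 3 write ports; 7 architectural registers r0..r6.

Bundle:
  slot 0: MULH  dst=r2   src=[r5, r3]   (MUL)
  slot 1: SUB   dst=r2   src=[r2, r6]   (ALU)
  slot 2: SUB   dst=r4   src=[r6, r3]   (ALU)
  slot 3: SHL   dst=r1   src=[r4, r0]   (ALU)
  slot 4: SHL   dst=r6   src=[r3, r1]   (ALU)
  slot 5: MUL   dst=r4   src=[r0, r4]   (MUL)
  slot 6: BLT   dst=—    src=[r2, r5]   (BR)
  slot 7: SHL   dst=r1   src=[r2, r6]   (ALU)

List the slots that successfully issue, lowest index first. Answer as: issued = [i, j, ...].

issued = [0, 2]

#0 MUL src=r5,r3 dispatched  <A:2 Mu:1 Ld:1 B:1 rd:3 wr:2>
#1 ALU src=r2,r6 held:WAW  <A:2 Mu:1 Ld:1 B:1 rd:3 wr:2>
#2 ALU src=r6,r3 dispatched  <A:1 Mu:1 Ld:1 B:1 rd:1 wr:1>
#3 ALU src=r4,r0 held:RD_PORT  <A:1 Mu:1 Ld:1 B:1 rd:1 wr:1>
#4 ALU src=r3,r1 held:RD_PORT  <A:1 Mu:1 Ld:1 B:1 rd:1 wr:1>
#5 MUL src=r0,r4 held:RD_PORT  <A:1 Mu:1 Ld:1 B:1 rd:1 wr:1>
#6 BR src=r2,r5 held:RD_PORT  <A:1 Mu:1 Ld:1 B:1 rd:1 wr:1>
#7 ALU src=r2,r6 held:RD_PORT  <A:1 Mu:1 Ld:1 B:1 rd:1 wr:1>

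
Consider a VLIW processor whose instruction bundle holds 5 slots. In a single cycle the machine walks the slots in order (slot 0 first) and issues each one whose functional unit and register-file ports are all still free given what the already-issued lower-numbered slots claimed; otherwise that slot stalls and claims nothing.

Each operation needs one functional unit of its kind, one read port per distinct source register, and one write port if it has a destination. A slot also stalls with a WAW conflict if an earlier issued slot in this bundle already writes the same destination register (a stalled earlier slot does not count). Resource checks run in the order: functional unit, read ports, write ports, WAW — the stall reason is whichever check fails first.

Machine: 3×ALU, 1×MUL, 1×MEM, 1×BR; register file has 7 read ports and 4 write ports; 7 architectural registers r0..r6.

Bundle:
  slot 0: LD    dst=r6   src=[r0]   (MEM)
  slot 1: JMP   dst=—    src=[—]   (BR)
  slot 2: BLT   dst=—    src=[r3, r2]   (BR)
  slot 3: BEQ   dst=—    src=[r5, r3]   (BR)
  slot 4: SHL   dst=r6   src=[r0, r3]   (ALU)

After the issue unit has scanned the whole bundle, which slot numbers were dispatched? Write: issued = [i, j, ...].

issued = [0, 1]

slot 0 (MEM): ISSUE — free A3,Mu1,Ld0,B1 rp6 wp3
slot 1 (BR): ISSUE — free A3,Mu1,Ld0,B0 rp6 wp3
slot 2 (BR): stall FU — free A3,Mu1,Ld0,B0 rp6 wp3
slot 3 (BR): stall FU — free A3,Mu1,Ld0,B0 rp6 wp3
slot 4 (ALU): stall WAW — free A3,Mu1,Ld0,B0 rp6 wp3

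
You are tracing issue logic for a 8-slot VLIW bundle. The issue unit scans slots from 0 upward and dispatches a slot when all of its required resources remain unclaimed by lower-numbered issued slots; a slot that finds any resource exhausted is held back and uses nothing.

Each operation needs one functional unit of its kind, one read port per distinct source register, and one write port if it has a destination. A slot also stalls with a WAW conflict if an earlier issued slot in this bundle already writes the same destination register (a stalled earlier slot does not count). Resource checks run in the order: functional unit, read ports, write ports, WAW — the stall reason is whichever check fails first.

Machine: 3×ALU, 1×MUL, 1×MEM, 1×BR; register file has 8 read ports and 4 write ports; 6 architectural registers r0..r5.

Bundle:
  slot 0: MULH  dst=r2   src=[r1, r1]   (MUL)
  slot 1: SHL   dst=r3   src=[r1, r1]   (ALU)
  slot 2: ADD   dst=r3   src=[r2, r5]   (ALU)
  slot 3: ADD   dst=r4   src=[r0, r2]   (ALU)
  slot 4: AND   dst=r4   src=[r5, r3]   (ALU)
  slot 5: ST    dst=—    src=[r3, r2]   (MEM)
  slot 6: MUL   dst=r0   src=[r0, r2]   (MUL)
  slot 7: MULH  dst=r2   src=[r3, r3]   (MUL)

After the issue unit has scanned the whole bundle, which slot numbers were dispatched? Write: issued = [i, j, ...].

[0] MUL needs rd=1 wr=1: ok; after: ALU=3 MUL=0 MEM=1 BR=1, R=7, W=3
[1] ALU needs rd=1 wr=1: ok; after: ALU=2 MUL=0 MEM=1 BR=1, R=6, W=2
[2] ALU needs rd=2 wr=1: WAW; after: ALU=2 MUL=0 MEM=1 BR=1, R=6, W=2
[3] ALU needs rd=2 wr=1: ok; after: ALU=1 MUL=0 MEM=1 BR=1, R=4, W=1
[4] ALU needs rd=2 wr=1: WAW; after: ALU=1 MUL=0 MEM=1 BR=1, R=4, W=1
[5] MEM needs rd=2 wr=0: ok; after: ALU=1 MUL=0 MEM=0 BR=1, R=2, W=1
[6] MUL needs rd=2 wr=1: FU; after: ALU=1 MUL=0 MEM=0 BR=1, R=2, W=1
[7] MUL needs rd=1 wr=1: FU; after: ALU=1 MUL=0 MEM=0 BR=1, R=2, W=1

issued = [0, 1, 3, 5]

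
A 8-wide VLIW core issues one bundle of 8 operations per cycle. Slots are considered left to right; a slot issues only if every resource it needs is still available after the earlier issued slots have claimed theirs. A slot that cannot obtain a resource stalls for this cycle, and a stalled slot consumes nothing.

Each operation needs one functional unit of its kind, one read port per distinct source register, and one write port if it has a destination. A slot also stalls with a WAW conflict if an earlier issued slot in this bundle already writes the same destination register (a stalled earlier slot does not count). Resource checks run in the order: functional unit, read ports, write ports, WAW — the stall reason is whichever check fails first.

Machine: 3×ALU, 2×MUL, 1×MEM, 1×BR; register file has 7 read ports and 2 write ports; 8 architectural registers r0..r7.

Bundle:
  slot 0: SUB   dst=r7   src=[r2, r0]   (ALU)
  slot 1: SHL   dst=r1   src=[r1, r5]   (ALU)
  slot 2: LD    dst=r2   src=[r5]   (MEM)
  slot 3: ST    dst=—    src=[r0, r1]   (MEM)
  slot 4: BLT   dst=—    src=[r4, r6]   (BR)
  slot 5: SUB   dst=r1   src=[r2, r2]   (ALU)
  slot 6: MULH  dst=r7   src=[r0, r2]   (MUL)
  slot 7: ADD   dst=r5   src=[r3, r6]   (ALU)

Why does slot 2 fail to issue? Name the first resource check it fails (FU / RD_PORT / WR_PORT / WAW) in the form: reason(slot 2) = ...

reason(slot 2) = WR_PORT

(0) want 1×ALU +2rd +1wr — yes → AL2|MU2|ME1|BR1|rd5|wr1
(1) want 1×ALU +2rd +1wr — yes → AL1|MU2|ME1|BR1|rd3|wr0
(2) want 1×MEM +1rd +1wr — WR_PORT → AL1|MU2|ME1|BR1|rd3|wr0
(3) want 1×MEM +2rd +0wr — yes → AL1|MU2|ME0|BR1|rd1|wr0
(4) want 1×BR +2rd +0wr — RD_PORT → AL1|MU2|ME0|BR1|rd1|wr0
(5) want 1×ALU +1rd +1wr — WR_PORT → AL1|MU2|ME0|BR1|rd1|wr0
(6) want 1×MUL +2rd +1wr — RD_PORT → AL1|MU2|ME0|BR1|rd1|wr0
(7) want 1×ALU +2rd +1wr — RD_PORT → AL1|MU2|ME0|BR1|rd1|wr0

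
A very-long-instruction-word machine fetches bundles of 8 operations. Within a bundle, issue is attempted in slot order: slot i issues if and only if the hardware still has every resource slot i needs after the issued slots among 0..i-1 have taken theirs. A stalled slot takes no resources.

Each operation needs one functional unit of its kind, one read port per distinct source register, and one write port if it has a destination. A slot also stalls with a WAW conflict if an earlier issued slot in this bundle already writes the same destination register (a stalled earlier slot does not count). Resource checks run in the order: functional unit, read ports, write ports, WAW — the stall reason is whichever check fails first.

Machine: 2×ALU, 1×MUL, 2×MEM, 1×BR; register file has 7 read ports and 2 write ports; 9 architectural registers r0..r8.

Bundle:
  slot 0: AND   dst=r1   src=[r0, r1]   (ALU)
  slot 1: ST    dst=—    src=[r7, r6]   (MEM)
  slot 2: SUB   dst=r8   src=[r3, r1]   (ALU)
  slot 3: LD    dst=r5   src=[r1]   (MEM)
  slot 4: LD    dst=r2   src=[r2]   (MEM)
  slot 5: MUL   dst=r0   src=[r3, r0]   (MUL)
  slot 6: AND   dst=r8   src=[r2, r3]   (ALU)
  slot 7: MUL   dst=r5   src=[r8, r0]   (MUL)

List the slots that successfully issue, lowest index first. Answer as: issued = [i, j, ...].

slot 0 (ALU): ISSUE — free A1,Mu1,Ld2,B1 rp5 wp1
slot 1 (MEM): ISSUE — free A1,Mu1,Ld1,B1 rp3 wp1
slot 2 (ALU): ISSUE — free A0,Mu1,Ld1,B1 rp1 wp0
slot 3 (MEM): stall WR_PORT — free A0,Mu1,Ld1,B1 rp1 wp0
slot 4 (MEM): stall WR_PORT — free A0,Mu1,Ld1,B1 rp1 wp0
slot 5 (MUL): stall RD_PORT — free A0,Mu1,Ld1,B1 rp1 wp0
slot 6 (ALU): stall FU — free A0,Mu1,Ld1,B1 rp1 wp0
slot 7 (MUL): stall RD_PORT — free A0,Mu1,Ld1,B1 rp1 wp0

issued = [0, 1, 2]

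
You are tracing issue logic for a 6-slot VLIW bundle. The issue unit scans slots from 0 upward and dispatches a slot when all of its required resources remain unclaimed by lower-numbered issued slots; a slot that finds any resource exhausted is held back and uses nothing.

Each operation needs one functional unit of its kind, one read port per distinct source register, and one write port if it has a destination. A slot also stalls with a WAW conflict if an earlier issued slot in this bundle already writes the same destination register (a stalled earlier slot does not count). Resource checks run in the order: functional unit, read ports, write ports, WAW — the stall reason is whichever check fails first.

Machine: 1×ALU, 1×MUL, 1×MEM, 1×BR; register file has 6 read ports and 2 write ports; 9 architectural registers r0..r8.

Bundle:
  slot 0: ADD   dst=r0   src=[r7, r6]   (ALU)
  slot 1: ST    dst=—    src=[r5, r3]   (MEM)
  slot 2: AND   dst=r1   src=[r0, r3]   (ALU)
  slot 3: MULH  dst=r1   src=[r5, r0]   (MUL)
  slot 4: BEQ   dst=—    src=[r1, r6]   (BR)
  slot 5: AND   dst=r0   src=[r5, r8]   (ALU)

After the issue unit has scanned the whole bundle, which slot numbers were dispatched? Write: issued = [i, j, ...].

slot 0 (ALU): ISSUE — free A0,Mu1,Ld1,B1 rp4 wp1
slot 1 (MEM): ISSUE — free A0,Mu1,Ld0,B1 rp2 wp1
slot 2 (ALU): stall FU — free A0,Mu1,Ld0,B1 rp2 wp1
slot 3 (MUL): ISSUE — free A0,Mu0,Ld0,B1 rp0 wp0
slot 4 (BR): stall RD_PORT — free A0,Mu0,Ld0,B1 rp0 wp0
slot 5 (ALU): stall FU — free A0,Mu0,Ld0,B1 rp0 wp0

issued = [0, 1, 3]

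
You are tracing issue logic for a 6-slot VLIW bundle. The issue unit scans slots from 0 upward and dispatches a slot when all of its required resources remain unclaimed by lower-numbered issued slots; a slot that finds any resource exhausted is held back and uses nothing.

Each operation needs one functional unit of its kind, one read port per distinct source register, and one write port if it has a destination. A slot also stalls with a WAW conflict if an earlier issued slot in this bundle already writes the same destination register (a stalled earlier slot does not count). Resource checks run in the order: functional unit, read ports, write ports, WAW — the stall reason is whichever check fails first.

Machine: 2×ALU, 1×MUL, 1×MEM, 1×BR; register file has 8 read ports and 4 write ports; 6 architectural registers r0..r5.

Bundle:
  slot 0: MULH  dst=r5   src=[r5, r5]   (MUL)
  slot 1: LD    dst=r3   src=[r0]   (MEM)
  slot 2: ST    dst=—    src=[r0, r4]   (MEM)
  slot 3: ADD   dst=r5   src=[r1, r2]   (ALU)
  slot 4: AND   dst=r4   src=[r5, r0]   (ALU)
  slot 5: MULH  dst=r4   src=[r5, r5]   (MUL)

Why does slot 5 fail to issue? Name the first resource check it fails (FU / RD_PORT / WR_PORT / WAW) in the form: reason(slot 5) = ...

reason(slot 5) = FU

#0 MUL src=r5,r5 dispatched  <A:2 Mu:0 Ld:1 B:1 rd:7 wr:3>
#1 MEM src=r0 dispatched  <A:2 Mu:0 Ld:0 B:1 rd:6 wr:2>
#2 MEM src=r0,r4 held:FU  <A:2 Mu:0 Ld:0 B:1 rd:6 wr:2>
#3 ALU src=r1,r2 held:WAW  <A:2 Mu:0 Ld:0 B:1 rd:6 wr:2>
#4 ALU src=r5,r0 dispatched  <A:1 Mu:0 Ld:0 B:1 rd:4 wr:1>
#5 MUL src=r5,r5 held:FU  <A:1 Mu:0 Ld:0 B:1 rd:4 wr:1>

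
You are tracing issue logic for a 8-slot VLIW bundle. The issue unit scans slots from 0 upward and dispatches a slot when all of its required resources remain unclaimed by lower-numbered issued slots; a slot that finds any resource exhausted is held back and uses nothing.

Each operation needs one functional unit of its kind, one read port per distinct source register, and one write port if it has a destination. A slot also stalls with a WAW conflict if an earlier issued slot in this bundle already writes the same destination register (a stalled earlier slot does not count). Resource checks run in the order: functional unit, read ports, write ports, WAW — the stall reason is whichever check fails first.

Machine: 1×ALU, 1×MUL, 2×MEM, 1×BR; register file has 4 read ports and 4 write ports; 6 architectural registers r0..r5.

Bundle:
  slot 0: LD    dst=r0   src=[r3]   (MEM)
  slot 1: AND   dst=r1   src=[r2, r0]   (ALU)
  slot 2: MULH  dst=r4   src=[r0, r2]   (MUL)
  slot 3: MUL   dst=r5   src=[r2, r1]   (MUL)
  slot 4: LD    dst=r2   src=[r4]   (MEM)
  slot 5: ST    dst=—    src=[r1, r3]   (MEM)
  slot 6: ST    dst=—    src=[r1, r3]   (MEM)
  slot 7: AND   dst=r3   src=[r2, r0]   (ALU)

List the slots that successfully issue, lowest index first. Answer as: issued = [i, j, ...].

issued = [0, 1, 4]

(0) want 1×MEM +1rd +1wr — yes → AL1|MU1|ME1|BR1|rd3|wr3
(1) want 1×ALU +2rd +1wr — yes → AL0|MU1|ME1|BR1|rd1|wr2
(2) want 1×MUL +2rd +1wr — RD_PORT → AL0|MU1|ME1|BR1|rd1|wr2
(3) want 1×MUL +2rd +1wr — RD_PORT → AL0|MU1|ME1|BR1|rd1|wr2
(4) want 1×MEM +1rd +1wr — yes → AL0|MU1|ME0|BR1|rd0|wr1
(5) want 1×MEM +2rd +0wr — FU → AL0|MU1|ME0|BR1|rd0|wr1
(6) want 1×MEM +2rd +0wr — FU → AL0|MU1|ME0|BR1|rd0|wr1
(7) want 1×ALU +2rd +1wr — FU → AL0|MU1|ME0|BR1|rd0|wr1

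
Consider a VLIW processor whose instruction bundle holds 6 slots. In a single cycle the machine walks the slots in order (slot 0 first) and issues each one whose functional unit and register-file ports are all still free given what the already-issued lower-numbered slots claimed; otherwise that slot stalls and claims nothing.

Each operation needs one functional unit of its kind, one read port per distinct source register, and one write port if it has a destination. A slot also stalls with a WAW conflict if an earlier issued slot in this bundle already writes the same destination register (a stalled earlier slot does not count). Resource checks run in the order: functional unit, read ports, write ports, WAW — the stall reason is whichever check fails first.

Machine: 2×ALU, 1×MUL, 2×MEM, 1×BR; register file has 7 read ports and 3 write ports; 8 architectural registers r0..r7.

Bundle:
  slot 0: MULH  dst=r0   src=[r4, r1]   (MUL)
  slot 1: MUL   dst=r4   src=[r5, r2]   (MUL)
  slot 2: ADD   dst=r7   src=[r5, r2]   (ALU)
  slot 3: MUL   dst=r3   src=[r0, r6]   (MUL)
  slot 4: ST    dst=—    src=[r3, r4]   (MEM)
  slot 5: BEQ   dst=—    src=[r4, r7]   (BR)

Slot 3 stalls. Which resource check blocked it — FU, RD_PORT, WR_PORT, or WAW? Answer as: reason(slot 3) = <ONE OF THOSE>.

reason(slot 3) = FU

slot 0 (MUL): ISSUE — free A2,Mu0,Ld2,B1 rp5 wp2
slot 1 (MUL): stall FU — free A2,Mu0,Ld2,B1 rp5 wp2
slot 2 (ALU): ISSUE — free A1,Mu0,Ld2,B1 rp3 wp1
slot 3 (MUL): stall FU — free A1,Mu0,Ld2,B1 rp3 wp1
slot 4 (MEM): ISSUE — free A1,Mu0,Ld1,B1 rp1 wp1
slot 5 (BR): stall RD_PORT — free A1,Mu0,Ld1,B1 rp1 wp1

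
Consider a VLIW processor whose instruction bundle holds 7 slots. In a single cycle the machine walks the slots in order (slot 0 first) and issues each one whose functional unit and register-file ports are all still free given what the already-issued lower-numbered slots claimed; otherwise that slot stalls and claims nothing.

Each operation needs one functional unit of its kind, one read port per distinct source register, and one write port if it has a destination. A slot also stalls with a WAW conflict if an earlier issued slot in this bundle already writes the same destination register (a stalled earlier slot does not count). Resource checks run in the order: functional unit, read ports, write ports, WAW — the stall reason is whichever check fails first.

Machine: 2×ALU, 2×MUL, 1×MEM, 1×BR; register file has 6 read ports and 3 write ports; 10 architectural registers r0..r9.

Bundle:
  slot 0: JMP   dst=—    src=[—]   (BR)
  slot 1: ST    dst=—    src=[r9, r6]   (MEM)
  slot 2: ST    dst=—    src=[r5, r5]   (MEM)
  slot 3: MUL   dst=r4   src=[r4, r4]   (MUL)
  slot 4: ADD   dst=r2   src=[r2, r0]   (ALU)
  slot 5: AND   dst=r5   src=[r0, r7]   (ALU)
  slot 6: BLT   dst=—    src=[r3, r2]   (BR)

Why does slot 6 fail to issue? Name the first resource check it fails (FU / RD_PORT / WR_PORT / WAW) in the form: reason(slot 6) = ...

reason(slot 6) = FU

[0] BR needs rd=0 wr=0: ok; after: ALU=2 MUL=2 MEM=1 BR=0, R=6, W=3
[1] MEM needs rd=2 wr=0: ok; after: ALU=2 MUL=2 MEM=0 BR=0, R=4, W=3
[2] MEM needs rd=1 wr=0: FU; after: ALU=2 MUL=2 MEM=0 BR=0, R=4, W=3
[3] MUL needs rd=1 wr=1: ok; after: ALU=2 MUL=1 MEM=0 BR=0, R=3, W=2
[4] ALU needs rd=2 wr=1: ok; after: ALU=1 MUL=1 MEM=0 BR=0, R=1, W=1
[5] ALU needs rd=2 wr=1: RD_PORT; after: ALU=1 MUL=1 MEM=0 BR=0, R=1, W=1
[6] BR needs rd=2 wr=0: FU; after: ALU=1 MUL=1 MEM=0 BR=0, R=1, W=1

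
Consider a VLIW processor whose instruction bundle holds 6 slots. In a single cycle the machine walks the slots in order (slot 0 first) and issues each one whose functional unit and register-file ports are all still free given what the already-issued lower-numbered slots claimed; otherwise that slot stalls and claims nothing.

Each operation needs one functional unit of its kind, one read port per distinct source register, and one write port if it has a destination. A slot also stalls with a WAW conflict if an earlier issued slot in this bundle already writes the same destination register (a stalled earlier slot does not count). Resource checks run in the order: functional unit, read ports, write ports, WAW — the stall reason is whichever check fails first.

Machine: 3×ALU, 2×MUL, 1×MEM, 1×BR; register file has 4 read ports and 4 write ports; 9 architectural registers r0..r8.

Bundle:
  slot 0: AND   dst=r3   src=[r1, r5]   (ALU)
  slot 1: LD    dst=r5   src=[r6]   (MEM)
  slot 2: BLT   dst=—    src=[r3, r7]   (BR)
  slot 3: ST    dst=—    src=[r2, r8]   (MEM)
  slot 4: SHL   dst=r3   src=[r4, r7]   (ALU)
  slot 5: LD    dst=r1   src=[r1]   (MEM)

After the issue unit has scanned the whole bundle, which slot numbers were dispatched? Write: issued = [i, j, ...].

  0. ALU→r3 ⇒ go  {2A/2Mu/1Ld/1B | 2r 3w}
  1. MEM→r5 ⇒ go  {2A/2Mu/0Ld/1B | 1r 2w}
  2. BR ⇒ no(RD_PORT)  {2A/2Mu/0Ld/1B | 1r 2w}
  3. MEM ⇒ no(FU)  {2A/2Mu/0Ld/1B | 1r 2w}
  4. ALU→r3 ⇒ no(RD_PORT)  {2A/2Mu/0Ld/1B | 1r 2w}
  5. MEM→r1 ⇒ no(FU)  {2A/2Mu/0Ld/1B | 1r 2w}

issued = [0, 1]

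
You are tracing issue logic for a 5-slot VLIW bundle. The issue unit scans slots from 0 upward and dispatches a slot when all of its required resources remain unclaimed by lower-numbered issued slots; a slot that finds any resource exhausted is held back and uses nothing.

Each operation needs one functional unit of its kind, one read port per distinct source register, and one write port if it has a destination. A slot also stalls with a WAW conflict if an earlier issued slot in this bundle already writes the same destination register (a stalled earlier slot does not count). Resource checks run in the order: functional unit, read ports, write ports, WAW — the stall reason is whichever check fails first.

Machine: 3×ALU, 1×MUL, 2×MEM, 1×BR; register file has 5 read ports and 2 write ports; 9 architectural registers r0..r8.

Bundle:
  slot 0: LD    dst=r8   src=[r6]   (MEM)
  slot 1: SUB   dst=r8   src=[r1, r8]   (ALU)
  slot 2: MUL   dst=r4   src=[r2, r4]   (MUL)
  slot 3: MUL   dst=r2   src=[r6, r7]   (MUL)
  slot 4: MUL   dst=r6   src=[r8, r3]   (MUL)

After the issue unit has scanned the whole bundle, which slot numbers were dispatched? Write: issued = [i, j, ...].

(0) want 1×MEM +1rd +1wr — yes → AL3|MU1|ME1|BR1|rd4|wr1
(1) want 1×ALU +2rd +1wr — WAW → AL3|MU1|ME1|BR1|rd4|wr1
(2) want 1×MUL +2rd +1wr — yes → AL3|MU0|ME1|BR1|rd2|wr0
(3) want 1×MUL +2rd +1wr — FU → AL3|MU0|ME1|BR1|rd2|wr0
(4) want 1×MUL +2rd +1wr — FU → AL3|MU0|ME1|BR1|rd2|wr0

issued = [0, 2]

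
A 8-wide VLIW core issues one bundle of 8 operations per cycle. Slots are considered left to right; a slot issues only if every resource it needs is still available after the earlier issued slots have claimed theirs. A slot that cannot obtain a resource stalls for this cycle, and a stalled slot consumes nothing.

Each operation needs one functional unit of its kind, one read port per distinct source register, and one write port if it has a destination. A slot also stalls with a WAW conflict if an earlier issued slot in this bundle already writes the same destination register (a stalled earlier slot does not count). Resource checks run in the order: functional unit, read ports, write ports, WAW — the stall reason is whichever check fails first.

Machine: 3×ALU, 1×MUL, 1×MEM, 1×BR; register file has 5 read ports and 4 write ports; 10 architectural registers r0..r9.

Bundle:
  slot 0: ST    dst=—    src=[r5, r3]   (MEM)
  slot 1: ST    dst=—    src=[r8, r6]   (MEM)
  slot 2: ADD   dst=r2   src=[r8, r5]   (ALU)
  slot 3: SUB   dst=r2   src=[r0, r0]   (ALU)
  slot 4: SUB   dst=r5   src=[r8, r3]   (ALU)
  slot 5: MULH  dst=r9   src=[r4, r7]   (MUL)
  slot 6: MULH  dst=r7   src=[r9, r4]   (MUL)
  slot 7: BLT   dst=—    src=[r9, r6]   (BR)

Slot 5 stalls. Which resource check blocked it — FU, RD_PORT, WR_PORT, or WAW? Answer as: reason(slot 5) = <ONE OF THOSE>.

reason(slot 5) = RD_PORT

#0 MEM src=r5,r3 dispatched  <A:3 Mu:1 Ld:0 B:1 rd:3 wr:4>
#1 MEM src=r8,r6 held:FU  <A:3 Mu:1 Ld:0 B:1 rd:3 wr:4>
#2 ALU src=r8,r5 dispatched  <A:2 Mu:1 Ld:0 B:1 rd:1 wr:3>
#3 ALU src=r0,r0 held:WAW  <A:2 Mu:1 Ld:0 B:1 rd:1 wr:3>
#4 ALU src=r8,r3 held:RD_PORT  <A:2 Mu:1 Ld:0 B:1 rd:1 wr:3>
#5 MUL src=r4,r7 held:RD_PORT  <A:2 Mu:1 Ld:0 B:1 rd:1 wr:3>
#6 MUL src=r9,r4 held:RD_PORT  <A:2 Mu:1 Ld:0 B:1 rd:1 wr:3>
#7 BR src=r9,r6 held:RD_PORT  <A:2 Mu:1 Ld:0 B:1 rd:1 wr:3>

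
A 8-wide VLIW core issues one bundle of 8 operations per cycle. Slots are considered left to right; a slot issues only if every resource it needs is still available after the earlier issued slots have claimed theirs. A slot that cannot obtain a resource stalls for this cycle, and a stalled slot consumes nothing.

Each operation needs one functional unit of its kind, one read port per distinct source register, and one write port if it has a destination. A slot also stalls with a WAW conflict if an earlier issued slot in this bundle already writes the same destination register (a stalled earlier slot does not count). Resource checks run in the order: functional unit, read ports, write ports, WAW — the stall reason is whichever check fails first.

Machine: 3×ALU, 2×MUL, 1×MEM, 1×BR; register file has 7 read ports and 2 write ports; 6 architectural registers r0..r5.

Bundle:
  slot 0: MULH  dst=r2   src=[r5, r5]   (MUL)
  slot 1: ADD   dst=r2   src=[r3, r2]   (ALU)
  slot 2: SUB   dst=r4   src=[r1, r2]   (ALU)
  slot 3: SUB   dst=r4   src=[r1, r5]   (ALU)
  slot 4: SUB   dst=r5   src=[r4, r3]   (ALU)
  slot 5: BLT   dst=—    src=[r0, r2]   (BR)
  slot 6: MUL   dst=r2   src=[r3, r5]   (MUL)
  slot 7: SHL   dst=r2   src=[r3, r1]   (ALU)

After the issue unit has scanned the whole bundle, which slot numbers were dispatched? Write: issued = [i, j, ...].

slot 0 (MUL): ISSUE — free A3,Mu1,Ld1,B1 rp6 wp1
slot 1 (ALU): stall WAW — free A3,Mu1,Ld1,B1 rp6 wp1
slot 2 (ALU): ISSUE — free A2,Mu1,Ld1,B1 rp4 wp0
slot 3 (ALU): stall WR_PORT — free A2,Mu1,Ld1,B1 rp4 wp0
slot 4 (ALU): stall WR_PORT — free A2,Mu1,Ld1,B1 rp4 wp0
slot 5 (BR): ISSUE — free A2,Mu1,Ld1,B0 rp2 wp0
slot 6 (MUL): stall WR_PORT — free A2,Mu1,Ld1,B0 rp2 wp0
slot 7 (ALU): stall WR_PORT — free A2,Mu1,Ld1,B0 rp2 wp0

issued = [0, 2, 5]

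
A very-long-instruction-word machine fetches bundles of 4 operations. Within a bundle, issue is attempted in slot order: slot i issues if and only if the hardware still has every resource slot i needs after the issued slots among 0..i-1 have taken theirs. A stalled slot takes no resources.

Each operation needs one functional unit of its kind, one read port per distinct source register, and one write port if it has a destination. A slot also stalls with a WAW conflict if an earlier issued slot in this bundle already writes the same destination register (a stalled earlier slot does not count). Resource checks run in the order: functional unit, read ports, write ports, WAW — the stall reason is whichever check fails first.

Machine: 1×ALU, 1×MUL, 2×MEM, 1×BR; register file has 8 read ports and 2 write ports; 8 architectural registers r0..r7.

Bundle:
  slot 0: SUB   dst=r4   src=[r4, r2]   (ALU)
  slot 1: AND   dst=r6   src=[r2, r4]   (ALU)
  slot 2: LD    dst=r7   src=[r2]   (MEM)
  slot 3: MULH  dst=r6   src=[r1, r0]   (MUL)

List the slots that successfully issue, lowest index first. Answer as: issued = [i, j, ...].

issued = [0, 2]

(0) want 1×ALU +2rd +1wr — yes → AL0|MU1|ME2|BR1|rd6|wr1
(1) want 1×ALU +2rd +1wr — FU → AL0|MU1|ME2|BR1|rd6|wr1
(2) want 1×MEM +1rd +1wr — yes → AL0|MU1|ME1|BR1|rd5|wr0
(3) want 1×MUL +2rd +1wr — WR_PORT → AL0|MU1|ME1|BR1|rd5|wr0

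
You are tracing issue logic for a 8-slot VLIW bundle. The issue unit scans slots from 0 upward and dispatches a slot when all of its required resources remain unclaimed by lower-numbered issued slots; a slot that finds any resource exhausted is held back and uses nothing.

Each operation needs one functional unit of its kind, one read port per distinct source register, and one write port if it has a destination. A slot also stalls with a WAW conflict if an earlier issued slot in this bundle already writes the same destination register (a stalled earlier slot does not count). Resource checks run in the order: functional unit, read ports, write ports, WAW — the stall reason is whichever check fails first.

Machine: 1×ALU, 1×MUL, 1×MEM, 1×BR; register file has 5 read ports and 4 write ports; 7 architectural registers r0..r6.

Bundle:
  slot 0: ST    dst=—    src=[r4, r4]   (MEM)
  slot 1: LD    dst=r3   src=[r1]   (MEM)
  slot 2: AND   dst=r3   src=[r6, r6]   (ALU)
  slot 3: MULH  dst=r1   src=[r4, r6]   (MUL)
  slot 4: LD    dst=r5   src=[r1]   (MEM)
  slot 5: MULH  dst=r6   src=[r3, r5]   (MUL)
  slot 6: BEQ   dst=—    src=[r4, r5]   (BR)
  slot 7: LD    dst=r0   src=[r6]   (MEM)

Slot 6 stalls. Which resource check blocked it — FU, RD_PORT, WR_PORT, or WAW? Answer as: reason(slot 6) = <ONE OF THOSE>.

  0. MEM ⇒ go  {1A/1Mu/0Ld/1B | 4r 4w}
  1. MEM→r3 ⇒ no(FU)  {1A/1Mu/0Ld/1B | 4r 4w}
  2. ALU→r3 ⇒ go  {0A/1Mu/0Ld/1B | 3r 3w}
  3. MUL→r1 ⇒ go  {0A/0Mu/0Ld/1B | 1r 2w}
  4. MEM→r5 ⇒ no(FU)  {0A/0Mu/0Ld/1B | 1r 2w}
  5. MUL→r6 ⇒ no(FU)  {0A/0Mu/0Ld/1B | 1r 2w}
  6. BR ⇒ no(RD_PORT)  {0A/0Mu/0Ld/1B | 1r 2w}
  7. MEM→r0 ⇒ no(FU)  {0A/0Mu/0Ld/1B | 1r 2w}

reason(slot 6) = RD_PORT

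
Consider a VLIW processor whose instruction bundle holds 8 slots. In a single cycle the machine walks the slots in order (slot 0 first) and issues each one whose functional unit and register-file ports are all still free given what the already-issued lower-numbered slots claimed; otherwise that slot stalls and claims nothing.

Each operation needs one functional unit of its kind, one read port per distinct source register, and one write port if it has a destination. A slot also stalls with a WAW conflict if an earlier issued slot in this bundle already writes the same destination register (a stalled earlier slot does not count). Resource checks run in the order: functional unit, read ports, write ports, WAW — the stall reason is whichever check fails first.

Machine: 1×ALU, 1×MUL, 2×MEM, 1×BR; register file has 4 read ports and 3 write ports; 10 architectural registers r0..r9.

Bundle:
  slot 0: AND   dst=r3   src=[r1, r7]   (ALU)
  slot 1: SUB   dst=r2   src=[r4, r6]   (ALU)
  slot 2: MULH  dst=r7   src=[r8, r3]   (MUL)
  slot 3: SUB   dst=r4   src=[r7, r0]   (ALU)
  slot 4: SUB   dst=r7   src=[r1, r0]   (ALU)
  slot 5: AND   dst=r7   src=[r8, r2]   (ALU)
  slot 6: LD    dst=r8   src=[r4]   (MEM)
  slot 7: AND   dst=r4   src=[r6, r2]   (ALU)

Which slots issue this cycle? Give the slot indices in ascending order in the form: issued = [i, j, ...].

(0) want 1×ALU +2rd +1wr — yes → AL0|MU1|ME2|BR1|rd2|wr2
(1) want 1×ALU +2rd +1wr — FU → AL0|MU1|ME2|BR1|rd2|wr2
(2) want 1×MUL +2rd +1wr — yes → AL0|MU0|ME2|BR1|rd0|wr1
(3) want 1×ALU +2rd +1wr — FU → AL0|MU0|ME2|BR1|rd0|wr1
(4) want 1×ALU +2rd +1wr — FU → AL0|MU0|ME2|BR1|rd0|wr1
(5) want 1×ALU +2rd +1wr — FU → AL0|MU0|ME2|BR1|rd0|wr1
(6) want 1×MEM +1rd +1wr — RD_PORT → AL0|MU0|ME2|BR1|rd0|wr1
(7) want 1×ALU +2rd +1wr — FU → AL0|MU0|ME2|BR1|rd0|wr1

issued = [0, 2]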